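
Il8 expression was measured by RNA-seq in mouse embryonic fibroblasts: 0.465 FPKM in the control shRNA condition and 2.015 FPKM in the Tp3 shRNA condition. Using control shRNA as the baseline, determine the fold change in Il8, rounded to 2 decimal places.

4.33

Fold change = 2.015 / 0.465 = 4.333
Il8 is upregulated.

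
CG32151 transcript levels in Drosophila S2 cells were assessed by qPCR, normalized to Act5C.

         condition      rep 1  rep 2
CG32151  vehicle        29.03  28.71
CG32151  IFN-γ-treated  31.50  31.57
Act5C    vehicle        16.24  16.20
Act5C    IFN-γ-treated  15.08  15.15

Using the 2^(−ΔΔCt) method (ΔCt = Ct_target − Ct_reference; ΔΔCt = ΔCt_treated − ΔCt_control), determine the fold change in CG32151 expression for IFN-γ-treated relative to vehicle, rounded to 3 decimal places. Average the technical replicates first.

0.073

Mean Ct: CG32151 vehicle 28.870; CG32151 IFN-γ-treated 31.535; Act5C vehicle 16.220; Act5C IFN-γ-treated 15.115
ΔCt(vehicle) = 28.870 − 16.220 = 12.650
ΔCt(IFN-γ-treated) = 31.535 − 15.115 = 16.420
ΔΔCt = 16.420 − 12.650 = 3.770
Fold change = 2^(−3.770) = 0.0733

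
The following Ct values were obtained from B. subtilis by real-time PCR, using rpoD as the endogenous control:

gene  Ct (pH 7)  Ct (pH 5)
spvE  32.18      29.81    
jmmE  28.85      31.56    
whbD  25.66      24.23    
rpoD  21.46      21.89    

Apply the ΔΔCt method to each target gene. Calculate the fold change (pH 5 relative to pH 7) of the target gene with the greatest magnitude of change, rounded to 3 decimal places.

spvE: ΔΔCt = (29.81−21.89) − (32.18−21.46) = 7.92 − 10.72 = -2.80; fold change = 2^2.80 = 6.964
jmmE: ΔΔCt = (31.56−21.89) − (28.85−21.46) = 9.67 − 7.39 = 2.28; fold change = 2^-2.28 = 0.206
whbD: ΔΔCt = (24.23−21.89) − (25.66−21.46) = 2.34 − 4.20 = -1.86; fold change = 2^1.86 = 3.630
spvE has the largest |ΔΔCt| = 2.80.

6.964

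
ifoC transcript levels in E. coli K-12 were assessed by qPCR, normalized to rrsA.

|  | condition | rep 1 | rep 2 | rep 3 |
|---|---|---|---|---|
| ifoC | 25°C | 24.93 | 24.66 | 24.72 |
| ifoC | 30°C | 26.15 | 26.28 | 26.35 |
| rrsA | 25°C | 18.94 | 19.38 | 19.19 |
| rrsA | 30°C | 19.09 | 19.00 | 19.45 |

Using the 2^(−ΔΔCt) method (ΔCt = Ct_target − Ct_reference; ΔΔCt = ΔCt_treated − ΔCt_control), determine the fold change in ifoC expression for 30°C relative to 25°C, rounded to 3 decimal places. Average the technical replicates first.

0.358

Mean Ct: ifoC 25°C 24.770; ifoC 30°C 26.260; rrsA 25°C 19.170; rrsA 30°C 19.180
ΔCt(25°C) = 24.770 − 19.170 = 5.600
ΔCt(30°C) = 26.260 − 19.180 = 7.080
ΔΔCt = 7.080 − 5.600 = 1.480
Fold change = 2^(−1.480) = 0.3585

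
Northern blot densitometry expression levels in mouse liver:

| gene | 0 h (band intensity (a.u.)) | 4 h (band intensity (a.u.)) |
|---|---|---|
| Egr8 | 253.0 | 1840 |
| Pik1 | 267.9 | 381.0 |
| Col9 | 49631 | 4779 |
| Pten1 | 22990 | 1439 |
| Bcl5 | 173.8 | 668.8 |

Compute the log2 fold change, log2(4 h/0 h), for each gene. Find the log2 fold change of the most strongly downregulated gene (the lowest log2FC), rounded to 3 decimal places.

log2(1840/253.0) = 2.862  (Egr8)
log2(381.0/267.9) = 0.508  (Pik1)
log2(4779/49631) = -3.376  (Col9)
log2(1439/22990) = -3.998  (Pten1)
log2(668.8/173.8) = 1.944  (Bcl5)
Pten1 is most strongly downregulated.

-3.998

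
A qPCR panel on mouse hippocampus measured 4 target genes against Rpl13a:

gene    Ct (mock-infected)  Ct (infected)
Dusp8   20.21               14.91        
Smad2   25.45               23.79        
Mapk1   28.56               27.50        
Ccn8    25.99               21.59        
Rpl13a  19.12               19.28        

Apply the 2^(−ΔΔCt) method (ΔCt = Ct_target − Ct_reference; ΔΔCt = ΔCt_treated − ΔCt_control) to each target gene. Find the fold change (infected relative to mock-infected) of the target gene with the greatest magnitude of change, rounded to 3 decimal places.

Dusp8: ΔΔCt = (14.91−19.28) − (20.21−19.12) = -4.37 − 1.09 = -5.46; fold change = 2^5.46 = 44.017
Smad2: ΔΔCt = (23.79−19.28) − (25.45−19.12) = 4.51 − 6.33 = -1.82; fold change = 2^1.82 = 3.531
Mapk1: ΔΔCt = (27.50−19.28) − (28.56−19.12) = 8.22 − 9.44 = -1.22; fold change = 2^1.22 = 2.329
Ccn8: ΔΔCt = (21.59−19.28) − (25.99−19.12) = 2.31 − 6.87 = -4.56; fold change = 2^4.56 = 23.588
Dusp8 has the largest |ΔΔCt| = 5.46.

44.017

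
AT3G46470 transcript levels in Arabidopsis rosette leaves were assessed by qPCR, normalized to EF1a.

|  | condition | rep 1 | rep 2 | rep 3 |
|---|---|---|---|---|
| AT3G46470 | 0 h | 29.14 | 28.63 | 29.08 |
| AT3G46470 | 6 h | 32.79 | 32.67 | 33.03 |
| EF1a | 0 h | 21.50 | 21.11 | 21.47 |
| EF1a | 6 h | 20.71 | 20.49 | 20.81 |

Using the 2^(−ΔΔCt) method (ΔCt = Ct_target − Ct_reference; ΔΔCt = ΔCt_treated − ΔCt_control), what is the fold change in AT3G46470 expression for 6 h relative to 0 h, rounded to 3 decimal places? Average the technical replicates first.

0.042

Mean Ct: AT3G46470 0 h 28.950; AT3G46470 6 h 32.830; EF1a 0 h 21.360; EF1a 6 h 20.670
ΔCt(0 h) = 28.950 − 21.360 = 7.590
ΔCt(6 h) = 32.830 − 20.670 = 12.160
ΔΔCt = 12.160 − 7.590 = 4.570
Fold change = 2^(−4.570) = 0.0421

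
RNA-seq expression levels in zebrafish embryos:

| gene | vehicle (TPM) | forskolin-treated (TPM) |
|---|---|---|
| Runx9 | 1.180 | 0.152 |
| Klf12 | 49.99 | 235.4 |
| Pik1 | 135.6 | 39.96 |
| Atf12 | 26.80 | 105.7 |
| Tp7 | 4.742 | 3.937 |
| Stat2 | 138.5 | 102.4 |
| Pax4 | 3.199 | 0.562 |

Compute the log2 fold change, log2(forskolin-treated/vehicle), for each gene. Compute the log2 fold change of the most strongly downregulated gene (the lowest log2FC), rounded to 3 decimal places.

log2(0.152/1.180) = -2.957  (Runx9)
log2(235.4/49.99) = 2.235  (Klf12)
log2(39.96/135.6) = -1.763  (Pik1)
log2(105.7/26.80) = 1.980  (Atf12)
log2(3.937/4.742) = -0.268  (Tp7)
log2(102.4/138.5) = -0.436  (Stat2)
log2(0.562/3.199) = -2.509  (Pax4)
Runx9 is most strongly downregulated.

-2.957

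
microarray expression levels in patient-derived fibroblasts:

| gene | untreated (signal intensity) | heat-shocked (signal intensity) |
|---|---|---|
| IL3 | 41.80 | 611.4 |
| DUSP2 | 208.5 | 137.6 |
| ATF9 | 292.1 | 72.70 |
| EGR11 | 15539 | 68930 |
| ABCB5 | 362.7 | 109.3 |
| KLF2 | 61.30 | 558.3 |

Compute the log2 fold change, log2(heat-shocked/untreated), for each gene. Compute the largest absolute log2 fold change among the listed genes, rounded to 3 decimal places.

3.871

log2(611.4/41.80) = 3.871  (IL3)
log2(137.6/208.5) = -0.600  (DUSP2)
log2(72.70/292.1) = -2.006  (ATF9)
log2(68930/15539) = 2.149  (EGR11)
log2(109.3/362.7) = -1.730  (ABCB5)
log2(558.3/61.30) = 3.187  (KLF2)
The largest magnitude belongs to IL3.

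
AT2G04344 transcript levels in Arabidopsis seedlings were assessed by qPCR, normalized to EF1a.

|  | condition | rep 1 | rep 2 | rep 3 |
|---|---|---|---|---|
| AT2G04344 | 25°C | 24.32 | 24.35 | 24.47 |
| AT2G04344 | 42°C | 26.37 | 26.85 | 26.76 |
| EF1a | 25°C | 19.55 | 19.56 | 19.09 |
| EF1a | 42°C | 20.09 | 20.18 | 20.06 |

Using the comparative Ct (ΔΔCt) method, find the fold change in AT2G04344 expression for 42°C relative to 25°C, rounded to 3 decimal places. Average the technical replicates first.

0.337

Mean Ct: AT2G04344 25°C 24.380; AT2G04344 42°C 26.660; EF1a 25°C 19.400; EF1a 42°C 20.110
ΔCt(25°C) = 24.380 − 19.400 = 4.980
ΔCt(42°C) = 26.660 − 20.110 = 6.550
ΔΔCt = 6.550 − 4.980 = 1.570
Fold change = 2^(−1.570) = 0.3368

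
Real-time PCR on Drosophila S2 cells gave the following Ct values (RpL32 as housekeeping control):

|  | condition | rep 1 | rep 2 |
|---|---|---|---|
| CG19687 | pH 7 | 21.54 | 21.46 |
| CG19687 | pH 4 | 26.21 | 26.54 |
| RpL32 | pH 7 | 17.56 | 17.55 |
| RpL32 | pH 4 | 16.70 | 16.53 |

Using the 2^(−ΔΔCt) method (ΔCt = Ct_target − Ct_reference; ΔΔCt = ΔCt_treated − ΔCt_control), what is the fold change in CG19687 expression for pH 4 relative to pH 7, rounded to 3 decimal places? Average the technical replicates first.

0.018

Mean Ct: CG19687 pH 7 21.500; CG19687 pH 4 26.375; RpL32 pH 7 17.555; RpL32 pH 4 16.615
ΔCt(pH 7) = 21.500 − 17.555 = 3.945
ΔCt(pH 4) = 26.375 − 16.615 = 9.760
ΔΔCt = 9.760 − 3.945 = 5.815
Fold change = 2^(−5.815) = 0.0178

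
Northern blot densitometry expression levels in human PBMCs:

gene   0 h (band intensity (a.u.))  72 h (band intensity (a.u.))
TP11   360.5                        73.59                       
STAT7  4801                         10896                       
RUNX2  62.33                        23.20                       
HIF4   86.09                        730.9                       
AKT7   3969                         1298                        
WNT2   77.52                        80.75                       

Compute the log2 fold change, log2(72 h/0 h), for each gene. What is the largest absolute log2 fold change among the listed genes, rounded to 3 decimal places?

log2(73.59/360.5) = -2.292  (TP11)
log2(10896/4801) = 1.182  (STAT7)
log2(23.20/62.33) = -1.426  (RUNX2)
log2(730.9/86.09) = 3.086  (HIF4)
log2(1298/3969) = -1.612  (AKT7)
log2(80.75/77.52) = 0.059  (WNT2)
The largest magnitude belongs to HIF4.

3.086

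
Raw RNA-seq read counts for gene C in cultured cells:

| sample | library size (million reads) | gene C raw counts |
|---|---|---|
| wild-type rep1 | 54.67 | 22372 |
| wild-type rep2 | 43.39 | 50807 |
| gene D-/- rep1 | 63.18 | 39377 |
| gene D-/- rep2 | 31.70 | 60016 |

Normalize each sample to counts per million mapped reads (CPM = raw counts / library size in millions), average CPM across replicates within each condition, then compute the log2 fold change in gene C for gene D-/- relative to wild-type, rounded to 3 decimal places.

CPM(wild-type rep1) = 22372 / 54.67 = 409.2190
CPM(wild-type rep2) = 50807 / 43.39 = 1170.9380
CPM(gene D-/- rep1) = 39377 / 63.18 = 623.2510
CPM(gene D-/- rep2) = 60016 / 31.70 = 1893.2492
mean CPM(wild-type) = 790.0785; mean CPM(gene D-/-) = 1258.2501
Fold change = 1258.2501 / 790.0785 = 1.59256
log2(1.59256) = 0.6714

0.671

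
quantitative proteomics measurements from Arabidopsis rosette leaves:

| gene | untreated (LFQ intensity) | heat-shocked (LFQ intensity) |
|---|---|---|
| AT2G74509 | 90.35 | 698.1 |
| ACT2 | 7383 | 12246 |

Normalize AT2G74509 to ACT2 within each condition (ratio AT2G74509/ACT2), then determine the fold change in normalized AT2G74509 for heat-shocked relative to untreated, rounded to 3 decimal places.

AT2G74509/ACT2 (untreated) = 90.35 / 7383 = 0.012238
AT2G74509/ACT2 (heat-shocked) = 698.1 / 12246 = 0.057006
Fold change = 0.057006 / 0.012238 = 4.6583

4.658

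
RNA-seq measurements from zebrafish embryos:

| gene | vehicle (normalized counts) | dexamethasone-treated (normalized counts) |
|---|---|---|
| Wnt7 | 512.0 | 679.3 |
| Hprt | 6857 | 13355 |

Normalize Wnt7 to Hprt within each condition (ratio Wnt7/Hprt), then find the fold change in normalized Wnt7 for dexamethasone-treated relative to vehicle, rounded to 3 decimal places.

0.681

Wnt7/Hprt (vehicle) = 512.0 / 6857 = 0.074668
Wnt7/Hprt (dexamethasone-treated) = 679.3 / 13355 = 0.050865
Fold change = 0.050865 / 0.074668 = 0.6812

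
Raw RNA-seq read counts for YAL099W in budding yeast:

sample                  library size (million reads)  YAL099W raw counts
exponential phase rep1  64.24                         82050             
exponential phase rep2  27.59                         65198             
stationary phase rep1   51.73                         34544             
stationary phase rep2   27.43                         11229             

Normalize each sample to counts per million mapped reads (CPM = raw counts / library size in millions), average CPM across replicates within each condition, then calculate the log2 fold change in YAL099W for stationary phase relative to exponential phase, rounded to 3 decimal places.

-1.757

CPM(exponential phase rep1) = 82050 / 64.24 = 1277.2416
CPM(exponential phase rep2) = 65198 / 27.59 = 2363.1026
CPM(stationary phase rep1) = 34544 / 51.73 = 667.7750
CPM(stationary phase rep2) = 11229 / 27.43 = 409.3693
mean CPM(exponential phase) = 1820.1721; mean CPM(stationary phase) = 538.5721
Fold change = 538.5721 / 1820.1721 = 0.29589
log2(0.29589) = -1.7569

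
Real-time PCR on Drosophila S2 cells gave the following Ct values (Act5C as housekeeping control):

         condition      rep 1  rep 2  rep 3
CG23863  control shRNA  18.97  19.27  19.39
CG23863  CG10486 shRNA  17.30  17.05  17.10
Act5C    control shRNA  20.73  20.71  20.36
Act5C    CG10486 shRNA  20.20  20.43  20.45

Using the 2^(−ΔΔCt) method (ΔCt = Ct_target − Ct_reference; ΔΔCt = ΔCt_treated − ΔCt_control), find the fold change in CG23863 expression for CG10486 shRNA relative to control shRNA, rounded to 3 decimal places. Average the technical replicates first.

3.531

Mean Ct: CG23863 control shRNA 19.210; CG23863 CG10486 shRNA 17.150; Act5C control shRNA 20.600; Act5C CG10486 shRNA 20.360
ΔCt(control shRNA) = 19.210 − 20.600 = -1.390
ΔCt(CG10486 shRNA) = 17.150 − 20.360 = -3.210
ΔΔCt = -3.210 − (-1.390) = -1.820
Fold change = 2^(−(-1.820)) = 2^1.820 = 3.5308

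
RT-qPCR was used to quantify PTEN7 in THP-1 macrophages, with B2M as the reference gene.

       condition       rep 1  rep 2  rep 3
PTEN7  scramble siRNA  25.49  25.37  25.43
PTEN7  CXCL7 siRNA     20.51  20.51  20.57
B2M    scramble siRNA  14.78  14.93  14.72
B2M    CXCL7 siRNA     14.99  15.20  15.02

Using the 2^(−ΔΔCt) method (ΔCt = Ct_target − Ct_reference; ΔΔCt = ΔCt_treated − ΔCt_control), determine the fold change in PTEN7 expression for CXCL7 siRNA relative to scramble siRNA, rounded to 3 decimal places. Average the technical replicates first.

Mean Ct: PTEN7 scramble siRNA 25.430; PTEN7 CXCL7 siRNA 20.530; B2M scramble siRNA 14.810; B2M CXCL7 siRNA 15.070
ΔCt(scramble siRNA) = 25.430 − 14.810 = 10.620
ΔCt(CXCL7 siRNA) = 20.530 − 15.070 = 5.460
ΔΔCt = 5.460 − 10.620 = -5.160
Fold change = 2^(−(-5.160)) = 2^5.160 = 35.7532

35.753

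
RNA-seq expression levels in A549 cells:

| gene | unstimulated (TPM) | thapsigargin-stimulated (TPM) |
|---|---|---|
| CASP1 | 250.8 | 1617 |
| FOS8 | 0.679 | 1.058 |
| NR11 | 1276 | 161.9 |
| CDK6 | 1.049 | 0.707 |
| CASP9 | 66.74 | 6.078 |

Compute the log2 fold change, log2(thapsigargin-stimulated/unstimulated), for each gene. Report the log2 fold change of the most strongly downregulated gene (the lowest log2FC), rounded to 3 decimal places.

-3.457

log2(1617/250.8) = 2.689  (CASP1)
log2(1.058/0.679) = 0.640  (FOS8)
log2(161.9/1276) = -2.978  (NR11)
log2(0.707/1.049) = -0.569  (CDK6)
log2(6.078/66.74) = -3.457  (CASP9)
CASP9 is most strongly downregulated.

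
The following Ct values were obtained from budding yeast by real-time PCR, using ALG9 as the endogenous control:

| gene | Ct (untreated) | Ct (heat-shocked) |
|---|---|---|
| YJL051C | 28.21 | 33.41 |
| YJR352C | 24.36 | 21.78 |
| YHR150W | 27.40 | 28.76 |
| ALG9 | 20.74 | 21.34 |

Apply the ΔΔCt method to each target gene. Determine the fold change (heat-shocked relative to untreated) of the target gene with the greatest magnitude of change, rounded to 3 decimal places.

YJL051C: ΔΔCt = (33.41−21.34) − (28.21−20.74) = 12.07 − 7.47 = 4.60; fold change = 2^-4.60 = 0.041
YJR352C: ΔΔCt = (21.78−21.34) − (24.36−20.74) = 0.44 − 3.62 = -3.18; fold change = 2^3.18 = 9.063
YHR150W: ΔΔCt = (28.76−21.34) − (27.40−20.74) = 7.42 − 6.66 = 0.76; fold change = 2^-0.76 = 0.590
YJL051C has the largest |ΔΔCt| = 4.60.

0.041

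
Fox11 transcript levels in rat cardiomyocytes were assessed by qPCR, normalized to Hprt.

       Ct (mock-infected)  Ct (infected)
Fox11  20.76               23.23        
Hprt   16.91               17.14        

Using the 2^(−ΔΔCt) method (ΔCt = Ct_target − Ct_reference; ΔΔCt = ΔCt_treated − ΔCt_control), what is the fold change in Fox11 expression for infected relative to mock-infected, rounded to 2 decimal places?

0.21

ΔCt(mock-infected) = 20.760 − 16.910 = 3.850
ΔCt(infected) = 23.230 − 17.140 = 6.090
ΔΔCt = 6.090 − 3.850 = 2.240
Fold change = 2^(−2.240) = 0.212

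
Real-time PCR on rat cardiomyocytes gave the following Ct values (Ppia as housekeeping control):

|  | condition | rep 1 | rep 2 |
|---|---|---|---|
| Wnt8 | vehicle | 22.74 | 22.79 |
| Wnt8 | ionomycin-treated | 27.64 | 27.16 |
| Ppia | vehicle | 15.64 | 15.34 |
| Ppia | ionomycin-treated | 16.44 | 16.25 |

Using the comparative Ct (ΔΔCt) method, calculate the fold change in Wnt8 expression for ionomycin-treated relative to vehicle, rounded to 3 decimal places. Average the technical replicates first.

Mean Ct: Wnt8 vehicle 22.765; Wnt8 ionomycin-treated 27.400; Ppia vehicle 15.490; Ppia ionomycin-treated 16.345
ΔCt(vehicle) = 22.765 − 15.490 = 7.275
ΔCt(ionomycin-treated) = 27.400 − 16.345 = 11.055
ΔΔCt = 11.055 − 7.275 = 3.780
Fold change = 2^(−3.780) = 0.0728

0.073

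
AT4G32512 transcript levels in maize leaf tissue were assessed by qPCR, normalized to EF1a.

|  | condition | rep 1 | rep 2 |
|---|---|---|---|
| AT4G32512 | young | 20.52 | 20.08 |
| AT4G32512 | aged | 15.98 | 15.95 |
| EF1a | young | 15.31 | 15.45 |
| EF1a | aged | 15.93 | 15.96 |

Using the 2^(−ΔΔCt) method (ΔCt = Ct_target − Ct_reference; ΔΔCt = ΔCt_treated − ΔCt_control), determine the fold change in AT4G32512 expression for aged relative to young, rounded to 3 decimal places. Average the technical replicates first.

Mean Ct: AT4G32512 young 20.300; AT4G32512 aged 15.965; EF1a young 15.380; EF1a aged 15.945
ΔCt(young) = 20.300 − 15.380 = 4.920
ΔCt(aged) = 15.965 − 15.945 = 0.020
ΔΔCt = 0.020 − 4.920 = -4.900
Fold change = 2^(−(-4.900)) = 2^4.900 = 29.8571

29.857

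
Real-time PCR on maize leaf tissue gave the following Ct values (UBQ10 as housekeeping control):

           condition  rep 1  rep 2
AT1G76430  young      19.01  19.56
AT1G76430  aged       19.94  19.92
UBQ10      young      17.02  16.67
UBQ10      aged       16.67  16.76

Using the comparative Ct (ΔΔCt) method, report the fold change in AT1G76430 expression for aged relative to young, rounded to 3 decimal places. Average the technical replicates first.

Mean Ct: AT1G76430 young 19.285; AT1G76430 aged 19.930; UBQ10 young 16.845; UBQ10 aged 16.715
ΔCt(young) = 19.285 − 16.845 = 2.440
ΔCt(aged) = 19.930 − 16.715 = 3.215
ΔΔCt = 3.215 − 2.440 = 0.775
Fold change = 2^(−0.775) = 0.5844

0.584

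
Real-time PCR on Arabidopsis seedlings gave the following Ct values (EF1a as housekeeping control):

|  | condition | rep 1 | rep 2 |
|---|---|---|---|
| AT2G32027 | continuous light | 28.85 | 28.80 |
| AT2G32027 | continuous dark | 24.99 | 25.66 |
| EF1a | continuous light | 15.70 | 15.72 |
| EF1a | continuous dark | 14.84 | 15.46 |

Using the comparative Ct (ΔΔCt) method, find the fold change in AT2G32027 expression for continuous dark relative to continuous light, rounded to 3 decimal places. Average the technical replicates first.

Mean Ct: AT2G32027 continuous light 28.825; AT2G32027 continuous dark 25.325; EF1a continuous light 15.710; EF1a continuous dark 15.150
ΔCt(continuous light) = 28.825 − 15.710 = 13.115
ΔCt(continuous dark) = 25.325 − 15.150 = 10.175
ΔΔCt = 10.175 − 13.115 = -2.940
Fold change = 2^(−(-2.940)) = 2^2.940 = 7.6741

7.674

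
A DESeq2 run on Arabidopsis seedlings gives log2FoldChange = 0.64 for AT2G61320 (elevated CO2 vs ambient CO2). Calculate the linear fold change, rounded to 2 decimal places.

1.56

Fold change = 2^(0.64) = 1.558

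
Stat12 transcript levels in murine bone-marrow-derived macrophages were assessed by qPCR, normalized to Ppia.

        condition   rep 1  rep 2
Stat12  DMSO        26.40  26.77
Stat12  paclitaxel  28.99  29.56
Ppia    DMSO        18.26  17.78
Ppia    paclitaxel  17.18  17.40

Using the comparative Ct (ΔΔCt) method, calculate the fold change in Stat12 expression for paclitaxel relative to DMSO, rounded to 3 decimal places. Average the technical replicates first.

Mean Ct: Stat12 DMSO 26.585; Stat12 paclitaxel 29.275; Ppia DMSO 18.020; Ppia paclitaxel 17.290
ΔCt(DMSO) = 26.585 − 18.020 = 8.565
ΔCt(paclitaxel) = 29.275 − 17.290 = 11.985
ΔΔCt = 11.985 − 8.565 = 3.420
Fold change = 2^(−3.420) = 0.0934

0.093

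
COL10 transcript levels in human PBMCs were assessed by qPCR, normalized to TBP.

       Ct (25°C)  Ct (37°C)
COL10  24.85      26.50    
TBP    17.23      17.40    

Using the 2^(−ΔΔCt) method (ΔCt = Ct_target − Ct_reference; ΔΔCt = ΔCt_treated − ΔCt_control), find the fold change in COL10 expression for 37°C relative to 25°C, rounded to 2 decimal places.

ΔCt(25°C) = 24.850 − 17.230 = 7.620
ΔCt(37°C) = 26.500 − 17.400 = 9.100
ΔΔCt = 9.100 − 7.620 = 1.480
Fold change = 2^(−1.480) = 0.358

0.36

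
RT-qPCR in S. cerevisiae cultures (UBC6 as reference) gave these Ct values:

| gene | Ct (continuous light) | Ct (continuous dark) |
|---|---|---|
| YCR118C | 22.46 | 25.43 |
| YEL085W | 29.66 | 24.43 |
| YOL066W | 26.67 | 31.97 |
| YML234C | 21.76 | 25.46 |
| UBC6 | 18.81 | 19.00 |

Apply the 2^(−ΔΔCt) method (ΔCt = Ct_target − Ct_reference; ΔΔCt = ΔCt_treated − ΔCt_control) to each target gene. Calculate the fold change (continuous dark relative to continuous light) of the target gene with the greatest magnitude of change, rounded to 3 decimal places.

42.814

YCR118C: ΔΔCt = (25.43−19.00) − (22.46−18.81) = 6.43 − 3.65 = 2.78; fold change = 2^-2.78 = 0.146
YEL085W: ΔΔCt = (24.43−19.00) − (29.66−18.81) = 5.43 − 10.85 = -5.42; fold change = 2^5.42 = 42.814
YOL066W: ΔΔCt = (31.97−19.00) − (26.67−18.81) = 12.97 − 7.86 = 5.11; fold change = 2^-5.11 = 0.029
YML234C: ΔΔCt = (25.46−19.00) − (21.76−18.81) = 6.46 − 2.95 = 3.51; fold change = 2^-3.51 = 0.088
YEL085W has the largest |ΔΔCt| = 5.42.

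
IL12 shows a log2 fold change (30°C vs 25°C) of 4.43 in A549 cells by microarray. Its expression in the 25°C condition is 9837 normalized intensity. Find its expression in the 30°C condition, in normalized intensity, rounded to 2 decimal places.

Fold change = 2^(4.43) = 21.5557
30°C expression = 9837 × 21.5557 = 212043.79

212043.79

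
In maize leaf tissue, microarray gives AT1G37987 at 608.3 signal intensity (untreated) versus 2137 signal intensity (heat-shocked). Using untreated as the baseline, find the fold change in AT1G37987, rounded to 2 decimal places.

3.51

Fold change = 2137 / 608.3 = 3.513
AT1G37987 is upregulated.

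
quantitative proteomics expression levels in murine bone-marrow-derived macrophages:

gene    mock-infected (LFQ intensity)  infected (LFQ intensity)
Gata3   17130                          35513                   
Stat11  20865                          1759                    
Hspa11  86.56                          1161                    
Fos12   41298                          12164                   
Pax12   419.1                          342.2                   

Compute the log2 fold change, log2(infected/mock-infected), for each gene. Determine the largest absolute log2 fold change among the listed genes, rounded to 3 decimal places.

3.746

log2(35513/17130) = 1.052  (Gata3)
log2(1759/20865) = -3.568  (Stat11)
log2(1161/86.56) = 3.746  (Hspa11)
log2(12164/41298) = -1.763  (Fos12)
log2(342.2/419.1) = -0.292  (Pax12)
The largest magnitude belongs to Hspa11.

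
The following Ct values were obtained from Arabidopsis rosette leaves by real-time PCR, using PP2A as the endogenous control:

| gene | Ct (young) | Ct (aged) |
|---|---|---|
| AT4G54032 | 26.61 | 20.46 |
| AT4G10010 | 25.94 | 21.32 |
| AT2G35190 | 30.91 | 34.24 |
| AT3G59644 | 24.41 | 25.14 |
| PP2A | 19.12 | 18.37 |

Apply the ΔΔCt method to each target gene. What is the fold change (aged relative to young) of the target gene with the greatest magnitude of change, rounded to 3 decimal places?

42.224

AT4G54032: ΔΔCt = (20.46−18.37) − (26.61−19.12) = 2.09 − 7.49 = -5.40; fold change = 2^5.40 = 42.224
AT4G10010: ΔΔCt = (21.32−18.37) − (25.94−19.12) = 2.95 − 6.82 = -3.87; fold change = 2^3.87 = 14.621
AT2G35190: ΔΔCt = (34.24−18.37) − (30.91−19.12) = 15.87 − 11.79 = 4.08; fold change = 2^-4.08 = 0.059
AT3G59644: ΔΔCt = (25.14−18.37) − (24.41−19.12) = 6.77 − 5.29 = 1.48; fold change = 2^-1.48 = 0.358
AT4G54032 has the largest |ΔΔCt| = 5.40.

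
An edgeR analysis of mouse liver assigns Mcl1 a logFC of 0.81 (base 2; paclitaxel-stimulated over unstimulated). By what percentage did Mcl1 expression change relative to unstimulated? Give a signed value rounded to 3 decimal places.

75.321%

Fold change = 2^(0.81) = 1.7532
Percent change = (FC − 1) × 100% = (1.7532 − 1) × 100 = 75.321%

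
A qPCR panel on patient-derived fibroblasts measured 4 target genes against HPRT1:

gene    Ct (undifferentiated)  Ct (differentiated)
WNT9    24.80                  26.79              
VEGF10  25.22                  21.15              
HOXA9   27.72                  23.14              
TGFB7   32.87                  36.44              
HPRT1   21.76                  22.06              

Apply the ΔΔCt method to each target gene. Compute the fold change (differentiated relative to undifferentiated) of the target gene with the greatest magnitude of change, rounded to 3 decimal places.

29.446

WNT9: ΔΔCt = (26.79−22.06) − (24.80−21.76) = 4.73 − 3.04 = 1.69; fold change = 2^-1.69 = 0.310
VEGF10: ΔΔCt = (21.15−22.06) − (25.22−21.76) = -0.91 − 3.46 = -4.37; fold change = 2^4.37 = 20.678
HOXA9: ΔΔCt = (23.14−22.06) − (27.72−21.76) = 1.08 − 5.96 = -4.88; fold change = 2^4.88 = 29.446
TGFB7: ΔΔCt = (36.44−22.06) − (32.87−21.76) = 14.38 − 11.11 = 3.27; fold change = 2^-3.27 = 0.104
HOXA9 has the largest |ΔΔCt| = 4.88.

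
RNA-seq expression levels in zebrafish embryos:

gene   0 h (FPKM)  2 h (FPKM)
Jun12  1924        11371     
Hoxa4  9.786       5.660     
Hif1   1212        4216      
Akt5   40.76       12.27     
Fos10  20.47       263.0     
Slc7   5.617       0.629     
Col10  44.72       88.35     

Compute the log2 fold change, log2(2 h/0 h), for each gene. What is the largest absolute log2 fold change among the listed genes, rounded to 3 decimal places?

3.683

log2(11371/1924) = 2.563  (Jun12)
log2(5.660/9.786) = -0.790  (Hoxa4)
log2(4216/1212) = 1.798  (Hif1)
log2(12.27/40.76) = -1.732  (Akt5)
log2(263.0/20.47) = 3.683  (Fos10)
log2(0.629/5.617) = -3.159  (Slc7)
log2(88.35/44.72) = 0.982  (Col10)
The largest magnitude belongs to Fos10.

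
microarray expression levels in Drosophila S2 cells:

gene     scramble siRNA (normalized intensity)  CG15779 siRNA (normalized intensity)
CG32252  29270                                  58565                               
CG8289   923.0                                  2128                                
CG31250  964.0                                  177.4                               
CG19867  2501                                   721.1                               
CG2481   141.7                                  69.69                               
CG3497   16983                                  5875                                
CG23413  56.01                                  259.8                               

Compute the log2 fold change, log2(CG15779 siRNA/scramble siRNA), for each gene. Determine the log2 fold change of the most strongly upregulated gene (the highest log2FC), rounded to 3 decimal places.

2.214

log2(58565/29270) = 1.001  (CG32252)
log2(2128/923.0) = 1.205  (CG8289)
log2(177.4/964.0) = -2.442  (CG31250)
log2(721.1/2501) = -1.794  (CG19867)
log2(69.69/141.7) = -1.024  (CG2481)
log2(5875/16983) = -1.531  (CG3497)
log2(259.8/56.01) = 2.214  (CG23413)
CG23413 is most strongly upregulated.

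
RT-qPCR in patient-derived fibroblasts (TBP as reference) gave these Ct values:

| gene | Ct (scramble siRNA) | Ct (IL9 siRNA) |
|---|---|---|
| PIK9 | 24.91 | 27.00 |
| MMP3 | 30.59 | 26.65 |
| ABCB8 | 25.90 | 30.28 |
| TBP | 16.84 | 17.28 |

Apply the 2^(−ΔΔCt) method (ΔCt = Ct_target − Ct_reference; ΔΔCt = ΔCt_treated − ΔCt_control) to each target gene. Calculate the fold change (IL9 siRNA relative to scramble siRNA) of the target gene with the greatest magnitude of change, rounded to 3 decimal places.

PIK9: ΔΔCt = (27.00−17.28) − (24.91−16.84) = 9.72 − 8.07 = 1.65; fold change = 2^-1.65 = 0.319
MMP3: ΔΔCt = (26.65−17.28) − (30.59−16.84) = 9.37 − 13.75 = -4.38; fold change = 2^4.38 = 20.821
ABCB8: ΔΔCt = (30.28−17.28) − (25.90−16.84) = 13.00 − 9.06 = 3.94; fold change = 2^-3.94 = 0.065
MMP3 has the largest |ΔΔCt| = 4.38.

20.821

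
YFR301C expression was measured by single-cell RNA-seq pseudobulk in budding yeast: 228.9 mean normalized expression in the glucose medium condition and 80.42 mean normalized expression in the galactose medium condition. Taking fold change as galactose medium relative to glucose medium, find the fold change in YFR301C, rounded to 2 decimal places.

Fold change = 80.42 / 228.9 = 0.351
YFR301C is downregulated.

0.35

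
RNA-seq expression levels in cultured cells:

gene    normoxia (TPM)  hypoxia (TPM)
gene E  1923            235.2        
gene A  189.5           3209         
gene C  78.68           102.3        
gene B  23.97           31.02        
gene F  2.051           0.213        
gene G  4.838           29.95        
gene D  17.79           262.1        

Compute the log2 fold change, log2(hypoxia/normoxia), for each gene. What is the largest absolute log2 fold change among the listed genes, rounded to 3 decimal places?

4.082

log2(235.2/1923) = -3.031  (gene E)
log2(3209/189.5) = 4.082  (gene A)
log2(102.3/78.68) = 0.379  (gene C)
log2(31.02/23.97) = 0.372  (gene B)
log2(0.213/2.051) = -3.267  (gene F)
log2(29.95/4.838) = 2.630  (gene G)
log2(262.1/17.79) = 3.881  (gene D)
The largest magnitude belongs to gene A.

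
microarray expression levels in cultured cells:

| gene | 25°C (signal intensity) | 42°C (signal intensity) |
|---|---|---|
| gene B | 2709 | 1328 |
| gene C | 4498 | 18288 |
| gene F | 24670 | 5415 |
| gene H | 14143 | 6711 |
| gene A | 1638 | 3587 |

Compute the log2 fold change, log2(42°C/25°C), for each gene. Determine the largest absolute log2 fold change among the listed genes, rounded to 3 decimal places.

2.188

log2(1328/2709) = -1.029  (gene B)
log2(18288/4498) = 2.024  (gene C)
log2(5415/24670) = -2.188  (gene F)
log2(6711/14143) = -1.075  (gene H)
log2(3587/1638) = 1.131  (gene A)
The largest magnitude belongs to gene F.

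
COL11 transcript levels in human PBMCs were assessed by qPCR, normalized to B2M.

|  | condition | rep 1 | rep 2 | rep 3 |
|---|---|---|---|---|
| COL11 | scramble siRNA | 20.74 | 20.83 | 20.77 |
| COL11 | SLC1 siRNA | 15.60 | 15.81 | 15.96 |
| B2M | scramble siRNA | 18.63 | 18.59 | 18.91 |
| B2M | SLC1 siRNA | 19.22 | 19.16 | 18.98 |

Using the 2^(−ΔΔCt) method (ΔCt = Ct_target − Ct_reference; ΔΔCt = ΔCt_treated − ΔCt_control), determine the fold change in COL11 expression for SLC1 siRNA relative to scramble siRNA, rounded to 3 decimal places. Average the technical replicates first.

42.224

Mean Ct: COL11 scramble siRNA 20.780; COL11 SLC1 siRNA 15.790; B2M scramble siRNA 18.710; B2M SLC1 siRNA 19.120
ΔCt(scramble siRNA) = 20.780 − 18.710 = 2.070
ΔCt(SLC1 siRNA) = 15.790 − 19.120 = -3.330
ΔΔCt = -3.330 − 2.070 = -5.400
Fold change = 2^(−(-5.400)) = 2^5.400 = 42.2243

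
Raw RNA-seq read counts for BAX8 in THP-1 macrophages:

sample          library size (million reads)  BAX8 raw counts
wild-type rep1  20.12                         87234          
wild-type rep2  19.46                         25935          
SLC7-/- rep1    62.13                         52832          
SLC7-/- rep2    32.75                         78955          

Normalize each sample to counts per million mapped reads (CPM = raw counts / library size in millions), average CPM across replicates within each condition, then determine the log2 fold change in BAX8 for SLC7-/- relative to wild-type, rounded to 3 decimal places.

CPM(wild-type rep1) = 87234 / 20.12 = 4335.6859
CPM(wild-type rep2) = 25935 / 19.46 = 1332.7338
CPM(SLC7-/- rep1) = 52832 / 62.13 = 850.3460
CPM(SLC7-/- rep2) = 78955 / 32.75 = 2410.8397
mean CPM(wild-type) = 2834.2098; mean CPM(SLC7-/-) = 1630.5929
Fold change = 1630.5929 / 2834.2098 = 0.57533
log2(0.57533) = -0.7975

-0.798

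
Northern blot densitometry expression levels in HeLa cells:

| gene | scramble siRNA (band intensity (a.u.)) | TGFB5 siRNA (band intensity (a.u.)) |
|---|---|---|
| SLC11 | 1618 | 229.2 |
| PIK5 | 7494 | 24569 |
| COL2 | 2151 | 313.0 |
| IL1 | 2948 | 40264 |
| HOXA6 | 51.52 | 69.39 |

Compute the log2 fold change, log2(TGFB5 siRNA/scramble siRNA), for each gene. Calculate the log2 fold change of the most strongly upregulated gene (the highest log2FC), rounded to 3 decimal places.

log2(229.2/1618) = -2.820  (SLC11)
log2(24569/7494) = 1.713  (PIK5)
log2(313.0/2151) = -2.781  (COL2)
log2(40264/2948) = 3.772  (IL1)
log2(69.39/51.52) = 0.430  (HOXA6)
IL1 is most strongly upregulated.

3.772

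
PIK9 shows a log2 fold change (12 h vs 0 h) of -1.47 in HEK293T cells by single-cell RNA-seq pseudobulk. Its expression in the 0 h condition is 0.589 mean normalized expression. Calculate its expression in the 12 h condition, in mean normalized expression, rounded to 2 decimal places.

Fold change = 2^(-1.47) = 0.3610
12 h expression = 0.589 × 0.3610 = 0.21

0.21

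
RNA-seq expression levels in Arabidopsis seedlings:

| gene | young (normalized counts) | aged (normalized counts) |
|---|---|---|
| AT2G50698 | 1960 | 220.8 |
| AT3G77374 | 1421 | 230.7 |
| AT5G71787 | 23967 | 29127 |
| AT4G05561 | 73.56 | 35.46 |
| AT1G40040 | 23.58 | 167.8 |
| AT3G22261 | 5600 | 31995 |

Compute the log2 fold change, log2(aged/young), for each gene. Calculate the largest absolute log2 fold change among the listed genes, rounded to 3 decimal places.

log2(220.8/1960) = -3.150  (AT2G50698)
log2(230.7/1421) = -2.623  (AT3G77374)
log2(29127/23967) = 0.281  (AT5G71787)
log2(35.46/73.56) = -1.053  (AT4G05561)
log2(167.8/23.58) = 2.831  (AT1G40040)
log2(31995/5600) = 2.514  (AT3G22261)
The largest magnitude belongs to AT2G50698.

3.150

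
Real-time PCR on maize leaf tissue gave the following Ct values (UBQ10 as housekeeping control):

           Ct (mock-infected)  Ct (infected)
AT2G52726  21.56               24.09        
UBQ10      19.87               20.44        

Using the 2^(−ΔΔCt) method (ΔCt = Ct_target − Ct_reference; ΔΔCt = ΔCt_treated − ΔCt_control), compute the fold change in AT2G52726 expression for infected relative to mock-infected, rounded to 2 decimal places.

ΔCt(mock-infected) = 21.560 − 19.870 = 1.690
ΔCt(infected) = 24.090 − 20.440 = 3.650
ΔΔCt = 3.650 − 1.690 = 1.960
Fold change = 2^(−1.960) = 0.257

0.26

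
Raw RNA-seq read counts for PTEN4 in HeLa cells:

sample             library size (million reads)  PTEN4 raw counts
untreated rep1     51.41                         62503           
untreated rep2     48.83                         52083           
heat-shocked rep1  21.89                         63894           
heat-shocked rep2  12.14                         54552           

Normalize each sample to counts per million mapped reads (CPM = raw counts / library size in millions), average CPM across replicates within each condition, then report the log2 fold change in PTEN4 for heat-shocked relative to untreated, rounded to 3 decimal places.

CPM(untreated rep1) = 62503 / 51.41 = 1215.7751
CPM(untreated rep2) = 52083 / 48.83 = 1066.6189
CPM(heat-shocked rep1) = 63894 / 21.89 = 2918.8671
CPM(heat-shocked rep2) = 54552 / 12.14 = 4493.5750
mean CPM(untreated) = 1141.1970; mean CPM(heat-shocked) = 3706.2210
Fold change = 3706.2210 / 1141.1970 = 3.24766
log2(3.24766) = 1.6994

1.699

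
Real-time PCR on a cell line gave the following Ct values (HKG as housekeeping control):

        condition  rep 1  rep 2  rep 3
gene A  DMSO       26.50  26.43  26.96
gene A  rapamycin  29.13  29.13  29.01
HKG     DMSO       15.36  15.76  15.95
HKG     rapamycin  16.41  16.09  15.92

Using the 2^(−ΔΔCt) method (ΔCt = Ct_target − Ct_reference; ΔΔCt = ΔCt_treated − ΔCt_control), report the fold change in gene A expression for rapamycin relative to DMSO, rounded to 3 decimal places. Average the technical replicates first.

0.248

Mean Ct: gene A DMSO 26.630; gene A rapamycin 29.090; HKG DMSO 15.690; HKG rapamycin 16.140
ΔCt(DMSO) = 26.630 − 15.690 = 10.940
ΔCt(rapamycin) = 29.090 − 16.140 = 12.950
ΔΔCt = 12.950 − 10.940 = 2.010
Fold change = 2^(−2.010) = 0.2483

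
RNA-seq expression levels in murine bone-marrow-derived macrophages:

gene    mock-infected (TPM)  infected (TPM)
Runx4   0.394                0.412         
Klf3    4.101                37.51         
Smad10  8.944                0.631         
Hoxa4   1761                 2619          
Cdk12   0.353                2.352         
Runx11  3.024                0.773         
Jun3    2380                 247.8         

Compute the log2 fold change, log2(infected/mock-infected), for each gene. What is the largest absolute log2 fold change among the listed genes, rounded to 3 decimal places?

log2(0.412/0.394) = 0.064  (Runx4)
log2(37.51/4.101) = 3.193  (Klf3)
log2(0.631/8.944) = -3.825  (Smad10)
log2(2619/1761) = 0.573  (Hoxa4)
log2(2.352/0.353) = 2.736  (Cdk12)
log2(0.773/3.024) = -1.968  (Runx11)
log2(247.8/2380) = -3.264  (Jun3)
The largest magnitude belongs to Smad10.

3.825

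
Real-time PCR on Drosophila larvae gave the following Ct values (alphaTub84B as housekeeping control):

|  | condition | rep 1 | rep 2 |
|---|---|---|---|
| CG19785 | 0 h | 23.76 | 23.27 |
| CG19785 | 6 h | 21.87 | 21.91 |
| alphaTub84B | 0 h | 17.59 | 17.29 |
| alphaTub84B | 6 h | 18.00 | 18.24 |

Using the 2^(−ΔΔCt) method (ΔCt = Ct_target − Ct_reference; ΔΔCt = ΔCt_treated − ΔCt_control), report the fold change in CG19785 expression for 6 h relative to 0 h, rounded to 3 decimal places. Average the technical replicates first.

Mean Ct: CG19785 0 h 23.515; CG19785 6 h 21.890; alphaTub84B 0 h 17.440; alphaTub84B 6 h 18.120
ΔCt(0 h) = 23.515 − 17.440 = 6.075
ΔCt(6 h) = 21.890 − 18.120 = 3.770
ΔΔCt = 3.770 − 6.075 = -2.305
Fold change = 2^(−(-2.305)) = 2^2.305 = 4.9417

4.942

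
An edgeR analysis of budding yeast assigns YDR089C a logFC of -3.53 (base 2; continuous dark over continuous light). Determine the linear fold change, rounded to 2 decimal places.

0.09

Fold change = 2^(-3.53) = 0.087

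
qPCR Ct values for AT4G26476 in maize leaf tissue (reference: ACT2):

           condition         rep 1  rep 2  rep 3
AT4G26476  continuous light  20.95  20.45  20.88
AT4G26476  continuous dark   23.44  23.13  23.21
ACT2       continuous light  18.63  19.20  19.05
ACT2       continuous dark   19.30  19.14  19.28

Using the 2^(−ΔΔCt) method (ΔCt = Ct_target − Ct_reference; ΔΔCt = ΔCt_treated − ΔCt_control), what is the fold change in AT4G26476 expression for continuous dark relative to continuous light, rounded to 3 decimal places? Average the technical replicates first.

Mean Ct: AT4G26476 continuous light 20.760; AT4G26476 continuous dark 23.260; ACT2 continuous light 18.960; ACT2 continuous dark 19.240
ΔCt(continuous light) = 20.760 − 18.960 = 1.800
ΔCt(continuous dark) = 23.260 − 19.240 = 4.020
ΔΔCt = 4.020 − 1.800 = 2.220
Fold change = 2^(−2.220) = 0.2146

0.215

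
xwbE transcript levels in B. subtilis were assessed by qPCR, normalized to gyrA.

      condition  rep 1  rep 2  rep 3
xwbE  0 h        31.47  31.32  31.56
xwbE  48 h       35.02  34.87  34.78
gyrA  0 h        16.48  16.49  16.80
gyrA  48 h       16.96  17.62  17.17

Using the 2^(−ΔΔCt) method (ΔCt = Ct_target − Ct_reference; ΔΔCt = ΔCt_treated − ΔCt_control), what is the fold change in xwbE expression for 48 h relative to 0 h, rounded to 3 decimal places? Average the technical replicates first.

Mean Ct: xwbE 0 h 31.450; xwbE 48 h 34.890; gyrA 0 h 16.590; gyrA 48 h 17.250
ΔCt(0 h) = 31.450 − 16.590 = 14.860
ΔCt(48 h) = 34.890 − 17.250 = 17.640
ΔΔCt = 17.640 − 14.860 = 2.780
Fold change = 2^(−2.780) = 0.1456

0.146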